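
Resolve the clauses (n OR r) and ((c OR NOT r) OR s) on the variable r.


The clauses contain complementary literals r and NOTr.
Resolution eliminates this pair and disjoins the remaining literals (merging duplicates).

((n OR c) OR s)


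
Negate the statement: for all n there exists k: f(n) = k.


Negation flips each quantifier (∀↔∃) and negates the inner predicate.
¬(for all n there exists k: φ) = there exists n for all k: ¬φ.

there exists n for all k: NOT(f(n) = k)


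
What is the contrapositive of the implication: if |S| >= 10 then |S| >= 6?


The contrapositive of (P → Q) is (¬Q → ¬P); it is logically equivalent to the original.
Here P = '|S| >= 10' and Q = '|S| >= 6'.

If not (|S| >= 6), then not (|S| >= 10).


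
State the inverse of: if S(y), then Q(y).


The inverse of (P → Q) is (¬P → ¬Q). It is equivalent to the converse, not to the original.
Here P = 'S(y)' and Q = 'Q(y)'.

If not (S(y)), then not (Q(y)).


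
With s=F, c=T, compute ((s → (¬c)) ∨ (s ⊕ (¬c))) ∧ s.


Substitute s=F, c=T:
¬c = F
s → (¬c) = F → F = T
¬c = F
s ⊕ (¬c) = F ⊕ F = F
(s → (¬c)) ∨ (s ⊕ (¬c)) = T ∨ F = T
((s → (¬c)) ∨ (s ⊕ (¬c))) ∧ s = T ∧ F = F

F


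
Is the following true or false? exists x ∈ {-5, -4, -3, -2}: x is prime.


Evaluate the predicate on each element: -5:False, -4:False, -3:False, -2:False.
No element satisfies the predicate.

False


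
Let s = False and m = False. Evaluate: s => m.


Implication is false only when antecedent is true and consequent is false.
Substitute: s=False, m=False.
False => False evaluates to True.

True


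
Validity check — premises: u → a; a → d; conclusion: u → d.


This matches the form of hypothetical syllogism: the conclusion follows in every model of the premises.

Valid.


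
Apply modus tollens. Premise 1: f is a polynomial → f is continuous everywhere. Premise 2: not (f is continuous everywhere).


Modus tollens: from (P → Q) and ¬Q, infer ¬P.
Q = 'f is continuous everywhere' is denied; since P → Q, P must also fail.

Not (f is a polynomial).


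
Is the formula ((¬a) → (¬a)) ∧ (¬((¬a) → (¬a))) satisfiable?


Check all 2 assignments over {a}:
a | φ
-----
F | F
T | F
No assignment makes the formula true.

Unsatisfiable.


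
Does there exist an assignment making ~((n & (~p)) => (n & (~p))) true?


Check all 4 assignments over {n, p}:
n | p | φ
---------
False | False | False
True | False | False
False | True | False
True | True | False
No assignment makes the formula true.

Unsatisfiable.


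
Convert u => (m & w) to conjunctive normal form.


Step 1: Rewrite u → (m ∧ w) as ¬u ∨ (m ∧ w).
Step 2: Distribute ∨ over ∧.

((~u) | m) & ((~u) | w)


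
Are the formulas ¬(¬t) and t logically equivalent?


Compare truth tables:
t | φ | ψ
---------
F | F | F
T | T | T
The columns φ and ψ agree on every row.

Yes, they are logically equivalent.


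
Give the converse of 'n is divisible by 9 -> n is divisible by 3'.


The converse of (P → Q) is (Q → P). It is not in general equivalent to the original.
Here P = 'n is divisible by 9' and Q = 'n is divisible by 3'.

If n is divisible by 3, then n is divisible by 9.


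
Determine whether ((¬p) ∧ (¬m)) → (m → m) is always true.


Build the truth table over {m, p}:
m | p | φ
---------
F | F | T
T | F | T
F | T | T
T | T | T
Every row evaluates to true.

Yes, it is a tautology.


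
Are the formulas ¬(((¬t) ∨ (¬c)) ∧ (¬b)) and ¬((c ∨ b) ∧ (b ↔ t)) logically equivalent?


Compare truth tables:
b | c | t | φ | ψ
-----------------
F | F | F | F | T
T | F | F | T | T
F | T | F | F | F
T | T | F | T | T
F | F | T | F | T
T | F | T | T | F
F | T | T | T | T
T | T | T | T | F
They differ at row 1 (b=F, c=F, t=F): φ=F but ψ=T.

No, they are not logically equivalent.


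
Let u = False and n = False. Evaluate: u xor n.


Exclusive or is true when exactly one operand is true.
Substitute: u=False, n=False.
False xor False evaluates to False.

False


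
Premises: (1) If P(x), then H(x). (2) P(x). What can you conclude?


Modus ponens: from (P → Q) and P, infer Q.
P = 'P(x)' is asserted, and P → Q holds, so Q follows.

H(x).


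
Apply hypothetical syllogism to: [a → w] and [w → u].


Hypothetical syllogism: from (P → Q) and (Q → R), infer (P → R).
Chain the two implications through the shared middle term 'w'.

a → u


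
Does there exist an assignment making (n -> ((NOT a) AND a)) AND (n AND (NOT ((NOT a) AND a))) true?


Check all 4 assignments over {a, n}:
a | n | φ
---------
F | F | F
T | F | F
F | T | F
T | T | F
No assignment makes the formula true.

Unsatisfiable.


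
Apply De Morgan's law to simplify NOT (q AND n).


De Morgan: the negation of a conjunction is the disjunction of the negations.
Distribute NOT across AND, flipping it to OR, and negate each literal.

(NOT q) OR (NOT n)


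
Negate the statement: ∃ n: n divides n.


¬(∀ x: φ) = ∃ x: ¬φ, and ¬(∃ x: φ) = ∀ x: ¬φ.
Apply to the existential statement.

∀ n: ¬(n divides n)


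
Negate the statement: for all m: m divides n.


¬(for all x: φ) = there exists x: ¬φ, and ¬(there exists x: φ) = for all x: ¬φ.
Apply to the universal statement.

there exists m: NOT(m divides n)


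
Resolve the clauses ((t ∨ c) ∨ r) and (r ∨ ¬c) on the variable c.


The clauses contain complementary literals c and ¬c.
Resolution eliminates this pair and disjoins the remaining literals (merging duplicates).

(r ∨ t)


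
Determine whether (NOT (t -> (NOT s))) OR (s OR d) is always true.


Build the truth table over {d, s, t}:
d | s | t | φ
-------------
F | F | F | F
T | F | F | T
F | T | F | T
T | T | F | T
F | F | T | F
T | F | T | T
F | T | T | T
T | T | T | T
Counterexample at row 1: with d=F, s=F, t=F, the formula is F.

No, it is not a tautology.


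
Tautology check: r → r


Build the truth table over {r}:
r | φ
-----
F | T
T | T
Every row evaluates to true.

Yes, it is a tautology.


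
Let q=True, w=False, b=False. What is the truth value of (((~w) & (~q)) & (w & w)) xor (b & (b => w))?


Substitute q=True, w=False, b=False:
~w = True
~q = False
(~w) & (~q) = True & False = False
w & w = False & False = False
((~w) & (~q)) & (w & w) = False & False = False
b => w = False => False = True
b & (b => w) = False & True = False
(((~w) & (~q)) & (w & w)) xor (b & (b => w)) = False xor False = False

False


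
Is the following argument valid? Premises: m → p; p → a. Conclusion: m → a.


This matches the form of hypothetical syllogism: the conclusion follows in every model of the premises.

Valid.


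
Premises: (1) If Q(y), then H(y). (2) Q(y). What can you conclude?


Modus ponens: from (P → Q) and P, infer Q.
P = 'Q(y)' is asserted, and P → Q holds, so Q follows.

H(y).


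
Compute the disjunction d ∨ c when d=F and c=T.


Disjunction is false only when both operands are false.
Substitute: d=F, c=T.
F ∨ T evaluates to T.

T


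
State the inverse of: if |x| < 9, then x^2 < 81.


The inverse of (P → Q) is (¬P → ¬Q). It is equivalent to the converse, not to the original.
Here P = '|x| < 9' and Q = 'x^2 < 81'.

If not (|x| < 9), then not (x^2 < 81).


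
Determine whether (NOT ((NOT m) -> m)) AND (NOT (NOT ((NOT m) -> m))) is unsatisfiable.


Truth table over {m}:
m | φ
-----
F | F
T | F
Every row is false.

Yes, it is a contradiction.


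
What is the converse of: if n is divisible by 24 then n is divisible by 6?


The converse of (P → Q) is (Q → P). It is not in general equivalent to the original.
Here P = 'n is divisible by 24' and Q = 'n is divisible by 6'.

If n is divisible by 6, then n is divisible by 24.


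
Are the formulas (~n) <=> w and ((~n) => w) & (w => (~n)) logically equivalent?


Compare truth tables:
n | w | φ | ψ
-------------
False | False | False | False
True | False | True | True
False | True | True | True
True | True | False | False
The columns φ and ψ agree on every row.

Yes, they are logically equivalent.


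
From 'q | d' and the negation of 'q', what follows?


Disjunctive syllogism: from (P ∨ Q) and ¬P, infer Q.
One disjunct, 'q', is ruled out; the other must hold.

d


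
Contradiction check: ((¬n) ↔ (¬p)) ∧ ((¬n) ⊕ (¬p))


Truth table over {n, p}:
n | p | φ
---------
F | F | F
T | F | F
F | T | F
T | T | F
Every row is false.

Yes, it is a contradiction.


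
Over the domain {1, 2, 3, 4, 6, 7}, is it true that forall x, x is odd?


Evaluate the predicate on each element: 1:True, 2:False, 3:True, 4:False, 6:False, 7:True.
Counterexample x = 2 fails the predicate.

False


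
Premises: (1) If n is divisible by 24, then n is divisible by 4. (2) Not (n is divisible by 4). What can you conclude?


Modus tollens: from (P → Q) and ¬Q, infer ¬P.
Q = 'n is divisible by 4' is denied; since P → Q, P must also fail.

Not (n is divisible by 24).


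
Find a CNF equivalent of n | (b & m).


Step 1: Distribute ∨ over ∧: n ∨ (b ∧ m) = (n ∨ b) ∧ (n ∨ m).

(n | b) & (n | m)


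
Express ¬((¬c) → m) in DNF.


Step 1: Rewrite implication then negate: ¬(¬(¬c) ∨ m) = (¬c) ∧ ¬m.

(¬c) ∧ (¬m)


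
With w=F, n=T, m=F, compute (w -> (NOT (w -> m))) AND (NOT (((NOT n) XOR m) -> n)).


Substitute w=F, n=T, m=F:
w -> m = F -> F = T
NOT (w -> m) = F
w -> (NOT (w -> m)) = F -> F = T
NOT n = F
(NOT n) XOR m = F XOR F = F
((NOT n) XOR m) -> n = F -> T = T
NOT (((NOT n) XOR m) -> n) = F
(w -> (NOT (w -> m))) AND (NOT (((NOT n) XOR m) -> n)) = T AND F = F

F


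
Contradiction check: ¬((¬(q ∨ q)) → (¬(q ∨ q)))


Truth table over {q}:
q | φ
-----
F | F
T | F
Every row is false.

Yes, it is a contradiction.


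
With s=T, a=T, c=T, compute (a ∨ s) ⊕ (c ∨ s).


Substitute s=T, a=T, c=T:
a ∨ s = T ∨ T = T
c ∨ s = T ∨ T = T
(a ∨ s) ⊕ (c ∨ s) = T ⊕ T = F

F


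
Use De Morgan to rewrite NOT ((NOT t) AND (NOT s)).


De Morgan: the negation of a conjunction is the disjunction of the negations.
Distribute NOT across AND, flipping it to OR, and negate each literal.

t OR s


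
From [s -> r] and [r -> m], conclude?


Hypothetical syllogism: from (P → Q) and (Q → R), infer (P → R).
Chain the two implications through the shared middle term 'r'.

s -> m


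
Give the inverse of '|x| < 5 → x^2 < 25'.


The inverse of (P → Q) is (¬P → ¬Q). It is equivalent to the converse, not to the original.
Here P = '|x| < 5' and Q = 'x^2 < 25'.

If not (|x| < 5), then not (x^2 < 25).


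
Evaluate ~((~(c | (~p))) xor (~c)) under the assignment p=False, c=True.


Substitute p=False, c=True:
~p = True
c | (~p) = True | True = True
~(c | (~p)) = False
~c = False
(~(c | (~p))) xor (~c) = False xor False = False
~((~(c | (~p))) xor (~c)) = True

True


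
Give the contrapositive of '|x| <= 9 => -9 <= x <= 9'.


The contrapositive of (P → Q) is (¬Q → ¬P); it is logically equivalent to the original.
Here P = '|x| <= 9' and Q = '-9 <= x <= 9'.

If not (-9 <= x <= 9), then not (|x| <= 9).


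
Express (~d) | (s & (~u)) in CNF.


Step 1: Distribute ∨ over ∧: (¬d) ∨ (s ∧ (¬u)) = ((¬d) ∨ s) ∧ ((¬d) ∨ (¬u)).

((~d) | s) & ((~d) | (~u))


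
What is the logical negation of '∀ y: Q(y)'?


¬(∀ x: φ) = ∃ x: ¬φ, and ¬(∃ x: φ) = ∀ x: ¬φ.
Apply to the universal statement.

∃ y: ¬(Q(y))


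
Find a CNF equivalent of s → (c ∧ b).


Step 1: Rewrite s → (c ∧ b) as ¬s ∨ (c ∧ b).
Step 2: Distribute ∨ over ∧.

((¬s) ∨ c) ∧ ((¬s) ∨ b)


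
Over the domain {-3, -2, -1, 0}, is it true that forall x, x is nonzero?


Evaluate the predicate on each element: -3:True, -2:True, -1:True, 0:False.
Counterexample x = 0 fails the predicate.

False


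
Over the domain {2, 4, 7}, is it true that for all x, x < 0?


Evaluate the predicate on each element: 2:F, 4:F, 7:F.
Counterexample x = 2 fails the predicate.

F


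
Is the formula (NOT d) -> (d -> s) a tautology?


Build the truth table over {d, s}:
d | s | φ
---------
F | F | T
T | F | T
F | T | T
T | T | T
Every row evaluates to true.

Yes, it is a tautology.


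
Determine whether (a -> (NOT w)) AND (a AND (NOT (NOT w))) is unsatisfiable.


Truth table over {a, w}:
a | w | φ
---------
F | F | F
T | F | F
F | T | F
T | T | F
Every row is false.

Yes, it is a contradiction.


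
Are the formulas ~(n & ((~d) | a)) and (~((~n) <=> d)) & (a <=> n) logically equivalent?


Compare truth tables:
a | d | n | φ | ψ
-----------------
False | False | False | True | True
True | False | False | True | False
False | True | False | True | False
True | True | False | True | False
False | False | True | False | False
True | False | True | False | False
False | True | True | True | False
True | True | True | False | True
They differ at row 2 (a=True, d=False, n=False): φ=True but ψ=False.

No, they are not logically equivalent.


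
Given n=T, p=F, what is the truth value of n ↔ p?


Biconditional is true when both operands have the same truth value.
Substitute: n=T, p=F.
T ↔ F evaluates to F.

F


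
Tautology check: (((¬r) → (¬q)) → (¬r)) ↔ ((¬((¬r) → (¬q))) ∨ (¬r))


Build the truth table over {q, r}:
q | r | φ
---------
F | F | T
T | F | T
F | T | T
T | T | T
Every row evaluates to true.

Yes, it is a tautology.


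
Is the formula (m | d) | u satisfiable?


Search for a satisfying assignment over {d, m, u}.
Try d=True, m=False, u=False: the formula evaluates to True.
A satisfying assignment exists.

Satisfiable.


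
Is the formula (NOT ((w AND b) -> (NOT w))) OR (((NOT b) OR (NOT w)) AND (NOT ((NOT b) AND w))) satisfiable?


Search for a satisfying assignment over {b, w}.
Try b=F, w=F: the formula evaluates to T.
A satisfying assignment exists.

Satisfiable.


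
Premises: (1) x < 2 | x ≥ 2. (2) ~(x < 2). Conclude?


Disjunctive syllogism: from (P ∨ Q) and ¬P, infer Q.
One disjunct, 'x < 2', is ruled out; the other must hold.

x ≥ 2


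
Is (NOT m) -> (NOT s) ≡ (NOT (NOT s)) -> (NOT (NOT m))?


Compare truth tables:
m | s | φ | ψ
-------------
F | F | T | T
T | F | T | T
F | T | F | F
T | T | T | T
The columns φ and ψ agree on every row.

Yes, they are logically equivalent.


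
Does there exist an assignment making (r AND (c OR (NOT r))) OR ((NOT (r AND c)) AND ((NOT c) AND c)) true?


Search for a satisfying assignment over {c, r}.
Try c=T, r=T: the formula evaluates to T.
A satisfying assignment exists.

Satisfiable.


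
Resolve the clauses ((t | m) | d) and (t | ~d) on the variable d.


The clauses contain complementary literals d and ~d.
Resolution eliminates this pair and disjoins the remaining literals (merging duplicates).

(t | m)


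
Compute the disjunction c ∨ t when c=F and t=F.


Disjunction is false only when both operands are false.
Substitute: c=F, t=F.
F ∨ F evaluates to F.

F


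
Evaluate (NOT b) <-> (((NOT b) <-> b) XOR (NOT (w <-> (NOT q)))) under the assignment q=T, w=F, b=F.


Substitute q=T, w=F, b=F:
NOT b = T
NOT b = T
(NOT b) <-> b = T <-> F = F
NOT q = F
w <-> (NOT q) = F <-> F = T
NOT (w <-> (NOT q)) = F
((NOT b) <-> b) XOR (NOT (w <-> (NOT q))) = F XOR F = F
(NOT b) <-> (((NOT b) <-> b) XOR (NOT (w <-> (NOT q)))) = T <-> F = F

F


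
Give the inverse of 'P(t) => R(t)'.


The inverse of (P → Q) is (¬P → ¬Q). It is equivalent to the converse, not to the original.
Here P = 'P(t)' and Q = 'R(t)'.

If not (P(t)), then not (R(t)).


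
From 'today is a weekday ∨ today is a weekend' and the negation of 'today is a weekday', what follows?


Disjunctive syllogism: from (P ∨ Q) and ¬P, infer Q.
One disjunct, 'today is a weekday', is ruled out; the other must hold.

today is a weekend


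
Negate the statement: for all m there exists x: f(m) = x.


Negation flips each quantifier (∀↔∃) and negates the inner predicate.
¬(for all m there exists x: φ) = there exists m for all x: ¬φ.

there exists m for all x: NOT(f(m) = x)


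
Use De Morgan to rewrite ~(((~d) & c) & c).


De Morgan: the negation of a conjunction is the disjunction of the negations.
Distribute ~ across &, flipping it to |, and negate each literal.

(d | (~c)) | (~c)


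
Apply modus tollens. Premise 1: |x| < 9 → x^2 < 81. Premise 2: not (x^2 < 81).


Modus tollens: from (P → Q) and ¬Q, infer ¬P.
Q = 'x^2 < 81' is denied; since P → Q, P must also fail.

Not (|x| < 9).


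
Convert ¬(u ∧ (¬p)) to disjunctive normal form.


Step 1: Apply De Morgan: ¬(u ∧ (¬p)) = ¬u ∨ ¬(¬p).
Step 2: Eliminate any double negations (¬¬X = X).

(¬u) ∨ p


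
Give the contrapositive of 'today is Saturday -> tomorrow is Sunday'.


The contrapositive of (P → Q) is (¬Q → ¬P); it is logically equivalent to the original.
Here P = 'today is Saturday' and Q = 'tomorrow is Sunday'.

If not (tomorrow is Sunday), then not (today is Saturday).


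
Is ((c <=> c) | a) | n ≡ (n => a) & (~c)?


Compare truth tables:
a | c | n | φ | ψ
-----------------
False | False | False | True | True
True | False | False | True | True
False | True | False | True | False
True | True | False | True | False
False | False | True | True | False
True | False | True | True | True
False | True | True | True | False
True | True | True | True | False
They differ at row 3 (a=False, c=True, n=False): φ=True but ψ=False.

No, they are not logically equivalent.


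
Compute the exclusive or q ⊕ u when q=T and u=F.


Exclusive or is true when exactly one operand is true.
Substitute: q=T, u=F.
T ⊕ F evaluates to T.

T


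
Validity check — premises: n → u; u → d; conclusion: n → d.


This matches the form of hypothetical syllogism: the conclusion follows in every model of the premises.

Valid.


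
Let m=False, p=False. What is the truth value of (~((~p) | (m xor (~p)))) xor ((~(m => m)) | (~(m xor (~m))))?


Substitute m=False, p=False:
… (earlier sub-steps elided)
m xor (~p) = False xor True = True
(~p) | (m xor (~p)) = True | True = True
~((~p) | (m xor (~p))) = False
m => m = False => False = True
~(m => m) = False
~m = True
m xor (~m) = False xor True = True
~(m xor (~m)) = False
(~(m => m)) | (~(m xor (~m))) = False | False = False
(~((~p) | (m xor (~p)))) xor ((~(m => m)) | (~(m xor (~m)))) = False xor False = False

False


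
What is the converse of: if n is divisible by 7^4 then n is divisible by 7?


The converse of (P → Q) is (Q → P). It is not in general equivalent to the original.
Here P = 'n is divisible by 7^4' and Q = 'n is divisible by 7'.

If n is divisible by 7, then n is divisible by 7^4.


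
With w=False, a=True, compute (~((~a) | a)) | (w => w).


Substitute w=False, a=True:
~a = False
(~a) | a = False | True = True
~((~a) | a) = False
w => w = False => False = True
(~((~a) | a)) | (w => w) = False | True = True

True


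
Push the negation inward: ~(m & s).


De Morgan: the negation of a conjunction is the disjunction of the negations.
Distribute ~ across &, flipping it to |, and negate each literal.

(~m) | (~s)


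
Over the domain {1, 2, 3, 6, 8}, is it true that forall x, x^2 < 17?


Evaluate the predicate on each element: 1:True, 2:True, 3:True, 6:False, 8:False.
Counterexample x = 6 fails the predicate.

False


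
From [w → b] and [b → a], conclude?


Hypothetical syllogism: from (P → Q) and (Q → R), infer (P → R).
Chain the two implications through the shared middle term 'b'.

w → a


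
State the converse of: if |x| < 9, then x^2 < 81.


The converse of (P → Q) is (Q → P). It is not in general equivalent to the original.
Here P = '|x| < 9' and Q = 'x^2 < 81'.

If x^2 < 81, then |x| < 9.


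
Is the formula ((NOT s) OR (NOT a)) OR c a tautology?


Build the truth table over {a, c, s}:
a | c | s | φ
-------------
F | F | F | T
T | F | F | T
F | T | F | T
T | T | F | T
F | F | T | T
T | F | T | F
F | T | T | T
T | T | T | T
Counterexample at row 6: with a=T, c=F, s=T, the formula is F.

No, it is not a tautology.


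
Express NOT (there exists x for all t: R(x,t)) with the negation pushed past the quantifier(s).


Negation flips each quantifier (∀↔∃) and negates the inner predicate.
¬(there exists x for all t: φ) = for all x there exists t: ¬φ.

for all x there exists t: NOT(R(x,t))


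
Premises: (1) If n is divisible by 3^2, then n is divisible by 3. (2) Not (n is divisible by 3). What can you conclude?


Modus tollens: from (P → Q) and ¬Q, infer ¬P.
Q = 'n is divisible by 3' is denied; since P → Q, P must also fail.

Not (n is divisible by 3^2).


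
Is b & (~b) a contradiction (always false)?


Truth table over {b}:
b | φ
-----
False | False
True | False
Every row is false.

Yes, it is a contradiction.


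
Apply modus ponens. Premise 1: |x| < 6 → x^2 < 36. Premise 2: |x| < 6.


Modus ponens: from (P → Q) and P, infer Q.
P = '|x| < 6' is asserted, and P → Q holds, so Q follows.

x^2 < 36.


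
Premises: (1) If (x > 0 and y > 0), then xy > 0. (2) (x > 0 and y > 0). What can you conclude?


Modus ponens: from (P → Q) and P, infer Q.
P = '(x > 0 and y > 0)' is asserted, and P → Q holds, so Q follows.

xy > 0.


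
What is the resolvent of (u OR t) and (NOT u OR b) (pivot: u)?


The clauses contain complementary literals u and NOTu.
Resolution eliminates this pair and disjoins the remaining literals (merging duplicates).

(t OR b)


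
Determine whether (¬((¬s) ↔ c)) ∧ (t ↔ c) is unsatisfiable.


Truth table over {c, s, t}:
c | s | t | φ
-------------
F | F | F | T
T | F | F | F
F | T | F | F
T | T | F | F
F | F | T | F
T | F | T | F
F | T | T | F
T | T | T | T
Satisfying assignment at row 1: c=F, s=F, t=F gives T.

No, it is not a contradiction.


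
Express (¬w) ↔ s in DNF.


Step 1: (¬w) ↔ s is true exactly when both agree: ((¬w) ∧ s) ∨ (¬(¬w) ∧ ¬s).
Step 2: Eliminate any double negations (¬¬X = X).

((¬w) ∧ s) ∨ (w ∧ (¬s))


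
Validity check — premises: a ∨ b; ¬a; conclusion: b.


This matches the form of disjunctive syllogism: the conclusion follows in every model of the premises.

Valid.


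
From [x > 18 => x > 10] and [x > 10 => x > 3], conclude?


Hypothetical syllogism: from (P → Q) and (Q → R), infer (P → R).
Chain the two implications through the shared middle term 'x > 10'.

x > 18 => x > 3


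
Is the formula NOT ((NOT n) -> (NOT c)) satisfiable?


Search for a satisfying assignment over {c, n}.
Try c=T, n=F: the formula evaluates to T.
A satisfying assignment exists.

Satisfiable.


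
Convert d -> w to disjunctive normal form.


Step 1: Rewrite d → w as ¬d ∨ w.

(NOT d) OR w


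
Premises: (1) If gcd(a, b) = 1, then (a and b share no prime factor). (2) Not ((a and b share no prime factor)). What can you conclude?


Modus tollens: from (P → Q) and ¬Q, infer ¬P.
Q = '(a and b share no prime factor)' is denied; since P → Q, P must also fail.

Not (gcd(a, b) = 1).


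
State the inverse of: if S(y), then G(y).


The inverse of (P → Q) is (¬P → ¬Q). It is equivalent to the converse, not to the original.
Here P = 'S(y)' and Q = 'G(y)'.

If not (S(y)), then not (G(y)).


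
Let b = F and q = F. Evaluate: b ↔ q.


Biconditional is true when both operands have the same truth value.
Substitute: b=F, q=F.
F ↔ F evaluates to T.

T


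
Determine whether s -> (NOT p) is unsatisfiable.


Truth table over {p, s}:
p | s | φ
---------
F | F | T
T | F | T
F | T | T
T | T | F
Satisfying assignment at row 1: p=F, s=F gives T.

No, it is not a contradiction.


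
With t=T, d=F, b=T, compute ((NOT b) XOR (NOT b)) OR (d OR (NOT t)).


Substitute t=T, d=F, b=T:
NOT b = F
NOT b = F
(NOT b) XOR (NOT b) = F XOR F = F
NOT t = F
d OR (NOT t) = F OR F = F
((NOT b) XOR (NOT b)) OR (d OR (NOT t)) = F OR F = F

F


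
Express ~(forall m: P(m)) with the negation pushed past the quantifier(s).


¬(forall x: φ) = exists x: ¬φ, and ¬(exists x: φ) = forall x: ¬φ.
Apply to the universal statement.

exists m: ~(P(m))


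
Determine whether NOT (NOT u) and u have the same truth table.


Compare truth tables:
u | φ | ψ
---------
F | F | F
T | T | T
The columns φ and ψ agree on every row.

Yes, they are logically equivalent.


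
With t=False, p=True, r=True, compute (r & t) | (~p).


Substitute t=False, p=True, r=True:
r & t = True & False = False
~p = False
(r & t) | (~p) = False | False = False

False


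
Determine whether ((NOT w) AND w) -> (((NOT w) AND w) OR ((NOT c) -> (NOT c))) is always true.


Build the truth table over {c, w}:
c | w | φ
---------
F | F | T
T | F | T
F | T | T
T | T | T
Every row evaluates to true.

Yes, it is a tautology.


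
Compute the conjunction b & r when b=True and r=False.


Conjunction is true only when both operands are true.
Substitute: b=True, r=False.
True & False evaluates to False.

False


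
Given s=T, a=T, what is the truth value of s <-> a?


Biconditional is true when both operands have the same truth value.
Substitute: s=T, a=T.
T <-> T evaluates to T.

T


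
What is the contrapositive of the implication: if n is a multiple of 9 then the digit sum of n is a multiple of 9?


The contrapositive of (P → Q) is (¬Q → ¬P); it is logically equivalent to the original.
Here P = 'n is a multiple of 9' and Q = 'the digit sum of n is a multiple of 9'.

If not (the digit sum of n is a multiple of 9), then not (n is a multiple of 9).


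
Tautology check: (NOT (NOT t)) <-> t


Build the truth table over {t}:
t | φ
-----
F | T
T | T
Every row evaluates to true.

Yes, it is a tautology.


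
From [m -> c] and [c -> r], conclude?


Hypothetical syllogism: from (P → Q) and (Q → R), infer (P → R).
Chain the two implications through the shared middle term 'c'.

m -> r


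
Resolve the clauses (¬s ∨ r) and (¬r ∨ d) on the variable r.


The clauses contain complementary literals r and ¬r.
Resolution eliminates this pair and disjoins the remaining literals (merging duplicates).

(¬s ∨ d)


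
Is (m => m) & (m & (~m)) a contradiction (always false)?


Truth table over {m}:
m | φ
-----
False | False
True | False
Every row is false.

Yes, it is a contradiction.


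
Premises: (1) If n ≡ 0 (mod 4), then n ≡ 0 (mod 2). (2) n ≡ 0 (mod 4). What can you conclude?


Modus ponens: from (P → Q) and P, infer Q.
P = 'n ≡ 0 (mod 4)' is asserted, and P → Q holds, so Q follows.

n ≡ 0 (mod 2).


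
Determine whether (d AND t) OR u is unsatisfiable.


Truth table over {d, t, u}:
d | t | u | φ
-------------
F | F | F | F
T | F | F | F
F | T | F | F
T | T | F | T
F | F | T | T
T | F | T | T
F | T | T | T
T | T | T | T
Satisfying assignment at row 4: d=T, t=T, u=F gives T.

No, it is not a contradiction.


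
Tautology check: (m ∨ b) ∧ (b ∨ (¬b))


Build the truth table over {b, m}:
b | m | φ
---------
F | F | F
T | F | T
F | T | T
T | T | T
Counterexample at row 1: with b=F, m=F, the formula is F.

No, it is not a tautology.


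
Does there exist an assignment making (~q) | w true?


Search for a satisfying assignment over {q, w}.
Try q=False, w=False: the formula evaluates to True.
A satisfying assignment exists.

Satisfiable.


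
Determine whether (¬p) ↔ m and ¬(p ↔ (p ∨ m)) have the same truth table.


Compare truth tables:
m | p | φ | ψ
-------------
F | F | F | F
T | F | T | T
F | T | T | F
T | T | F | F
They differ at row 3 (m=F, p=T): φ=T but ψ=F.

No, they are not logically equivalent.


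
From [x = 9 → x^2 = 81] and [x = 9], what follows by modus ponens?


Modus ponens: from (P → Q) and P, infer Q.
P = 'x = 9' is asserted, and P → Q holds, so Q follows.

x^2 = 81.


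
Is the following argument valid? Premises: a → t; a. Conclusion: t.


This matches the form of modus ponens: the conclusion follows in every model of the premises.

Valid.


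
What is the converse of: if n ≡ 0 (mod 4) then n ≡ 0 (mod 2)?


The converse of (P → Q) is (Q → P). It is not in general equivalent to the original.
Here P = 'n ≡ 0 (mod 4)' and Q = 'n ≡ 0 (mod 2)'.

If n ≡ 0 (mod 2), then n ≡ 0 (mod 4).


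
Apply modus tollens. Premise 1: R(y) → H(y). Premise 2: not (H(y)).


Modus tollens: from (P → Q) and ¬Q, infer ¬P.
Q = 'H(y)' is denied; since P → Q, P must also fail.

Not (R(y)).


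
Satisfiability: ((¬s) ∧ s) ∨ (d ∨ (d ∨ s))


Search for a satisfying assignment over {d, s}.
Try d=T, s=F: the formula evaluates to T.
A satisfying assignment exists.

Satisfiable.


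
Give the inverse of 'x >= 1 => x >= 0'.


The inverse of (P → Q) is (¬P → ¬Q). It is equivalent to the converse, not to the original.
Here P = 'x >= 1' and Q = 'x >= 0'.

If not (x >= 1), then not (x >= 0).


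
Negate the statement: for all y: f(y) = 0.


¬(for all x: φ) = there exists x: ¬φ, and ¬(there exists x: φ) = for all x: ¬φ.
Apply to the universal statement.

there exists y: NOT(f(y) = 0)


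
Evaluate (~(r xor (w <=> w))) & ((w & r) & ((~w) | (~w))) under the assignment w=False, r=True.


Substitute w=False, r=True:
w <=> w = False <=> False = True
r xor (w <=> w) = True xor True = False
~(r xor (w <=> w)) = True
w & r = False & True = False
~w = True
~w = True
(~w) | (~w) = True | True = True
(w & r) & ((~w) | (~w)) = False & True = False
(~(r xor (w <=> w))) & ((w & r) & ((~w) | (~w))) = True & False = False

False


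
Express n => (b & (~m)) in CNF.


Step 1: Rewrite n → (b ∧ (¬m)) as ¬n ∨ (b ∧ (¬m)).
Step 2: Distribute ∨ over ∧.

((~n) | b) & ((~n) | (~m))


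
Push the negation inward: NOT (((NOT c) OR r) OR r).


De Morgan: the negation of a disjunction is the conjunction of the negations.
Distribute NOT across OR, flipping it to AND, and negate each literal.

(c AND (NOT r)) AND (NOT r)


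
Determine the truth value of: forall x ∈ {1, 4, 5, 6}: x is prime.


Evaluate the predicate on each element: 1:False, 4:False, 5:True, 6:False.
Counterexample x = 1 fails the predicate.

False


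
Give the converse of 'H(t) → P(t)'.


The converse of (P → Q) is (Q → P). It is not in general equivalent to the original.
Here P = 'H(t)' and Q = 'P(t)'.

If P(t), then H(t).


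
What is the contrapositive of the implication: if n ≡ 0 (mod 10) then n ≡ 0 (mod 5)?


The contrapositive of (P → Q) is (¬Q → ¬P); it is logically equivalent to the original.
Here P = 'n ≡ 0 (mod 10)' and Q = 'n ≡ 0 (mod 5)'.

If not (n ≡ 0 (mod 5)), then not (n ≡ 0 (mod 10)).


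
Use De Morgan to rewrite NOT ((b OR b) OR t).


De Morgan: the negation of a disjunction is the conjunction of the negations.
Distribute NOT across OR, flipping it to AND, and negate each literal.

((NOT b) AND (NOT b)) AND (NOT t)


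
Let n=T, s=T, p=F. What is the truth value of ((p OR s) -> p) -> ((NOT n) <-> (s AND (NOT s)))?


Substitute n=T, s=T, p=F:
p OR s = F OR T = T
(p OR s) -> p = T -> F = F
NOT n = F
NOT s = F
s AND (NOT s) = T AND F = F
(NOT n) <-> (s AND (NOT s)) = F <-> F = T
((p OR s) -> p) -> ((NOT n) <-> (s AND (NOT s))) = F -> T = T

T


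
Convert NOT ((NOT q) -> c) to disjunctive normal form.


Step 1: Rewrite implication then negate: ¬(¬(¬q) ∨ c) = (¬q) ∧ ¬c.

(NOT q) AND (NOT c)


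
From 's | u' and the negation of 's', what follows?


Disjunctive syllogism: from (P ∨ Q) and ¬P, infer Q.
One disjunct, 's', is ruled out; the other must hold.

u


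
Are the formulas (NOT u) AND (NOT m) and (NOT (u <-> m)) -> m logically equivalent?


Compare truth tables:
m | u | φ | ψ
-------------
F | F | T | T
T | F | F | T
F | T | F | F
T | T | F | T
They differ at row 2 (m=T, u=F): φ=F but ψ=T.

No, they are not logically equivalent.


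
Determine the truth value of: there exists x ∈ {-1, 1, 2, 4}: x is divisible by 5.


Evaluate the predicate on each element: -1:F, 1:F, 2:F, 4:F.
No element satisfies the predicate.

F


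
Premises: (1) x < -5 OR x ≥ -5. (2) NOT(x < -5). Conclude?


Disjunctive syllogism: from (P ∨ Q) and ¬P, infer Q.
One disjunct, 'x < -5', is ruled out; the other must hold.

x ≥ -5


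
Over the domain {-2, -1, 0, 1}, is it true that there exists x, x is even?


Evaluate the predicate on each element: -2:T, -1:F, 0:T, 1:F.
Witness x = -2 satisfies the predicate.

T


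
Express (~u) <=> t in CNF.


Step 1: Rewrite (¬u) ↔ t as ((¬u) → t) ∧ (t → (¬u)).
Step 2: Rewrite each implication as a disjunction.
Step 3: Eliminate any double negations (¬¬X = X).

(u | t) & ((~t) | (~u))


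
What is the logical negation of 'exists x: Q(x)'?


¬(forall x: φ) = exists x: ¬φ, and ¬(exists x: φ) = forall x: ¬φ.
Apply to the existential statement.

forall x: ~(Q(x))


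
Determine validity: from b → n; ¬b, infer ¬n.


This is denying the antecedent (fallacy). There exist truth assignments where the premises are all true but the conclusion is false.

Invalid.


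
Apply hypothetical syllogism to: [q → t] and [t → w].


Hypothetical syllogism: from (P → Q) and (Q → R), infer (P → R).
Chain the two implications through the shared middle term 't'.

q → w


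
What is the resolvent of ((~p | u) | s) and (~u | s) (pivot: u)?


The clauses contain complementary literals u and ~u.
Resolution eliminates this pair and disjoins the remaining literals (merging duplicates).

(s | ~p)


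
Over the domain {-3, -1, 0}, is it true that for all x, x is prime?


Evaluate the predicate on each element: -3:F, -1:F, 0:F.
Counterexample x = -3 fails the predicate.

F


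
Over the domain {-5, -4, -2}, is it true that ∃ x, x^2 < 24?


Evaluate the predicate on each element: -5:F, -4:T, -2:T.
Witness x = -4 satisfies the predicate.

T


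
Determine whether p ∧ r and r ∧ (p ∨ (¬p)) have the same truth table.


Compare truth tables:
p | r | φ | ψ
-------------
F | F | F | F
T | F | F | F
F | T | F | T
T | T | T | T
They differ at row 3 (p=F, r=T): φ=F but ψ=T.

No, they are not logically equivalent.


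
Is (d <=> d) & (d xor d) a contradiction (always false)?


Truth table over {d}:
d | φ
-----
False | False
True | False
Every row is false.

Yes, it is a contradiction.


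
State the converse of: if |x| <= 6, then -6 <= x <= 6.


The converse of (P → Q) is (Q → P). It is not in general equivalent to the original.
Here P = '|x| <= 6' and Q = '-6 <= x <= 6'.

If -6 <= x <= 6, then |x| <= 6.


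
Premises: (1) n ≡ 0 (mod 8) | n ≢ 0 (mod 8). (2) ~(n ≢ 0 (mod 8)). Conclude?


Disjunctive syllogism: from (P ∨ Q) and ¬P, infer Q.
One disjunct, 'n ≢ 0 (mod 8)', is ruled out; the other must hold.

n ≡ 0 (mod 8)


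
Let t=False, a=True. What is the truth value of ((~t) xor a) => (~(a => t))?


Substitute t=False, a=True:
~t = True
(~t) xor a = True xor True = False
a => t = True => False = False
~(a => t) = True
((~t) xor a) => (~(a => t)) = False => True = True

True


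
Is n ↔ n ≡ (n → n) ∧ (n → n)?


Compare truth tables:
n | φ | ψ
---------
F | T | T
T | T | T
The columns φ and ψ agree on every row.

Yes, they are logically equivalent.


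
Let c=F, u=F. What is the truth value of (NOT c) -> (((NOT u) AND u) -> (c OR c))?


Substitute c=F, u=F:
NOT c = T
NOT u = T
(NOT u) AND u = T AND F = F
c OR c = F OR F = F
((NOT u) AND u) -> (c OR c) = F -> F = T
(NOT c) -> (((NOT u) AND u) -> (c OR c)) = T -> T = T

T


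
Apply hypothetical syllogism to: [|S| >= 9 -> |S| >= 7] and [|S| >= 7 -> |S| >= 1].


Hypothetical syllogism: from (P → Q) and (Q → R), infer (P → R).
Chain the two implications through the shared middle term '|S| >= 7'.

|S| >= 9 -> |S| >= 1


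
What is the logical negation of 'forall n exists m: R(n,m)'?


Negation flips each quantifier (∀↔∃) and negates the inner predicate.
¬(forall n exists m: φ) = exists n forall m: ¬φ.

exists n forall m: ~(R(n,m))


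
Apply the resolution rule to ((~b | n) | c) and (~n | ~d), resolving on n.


The clauses contain complementary literals n and ~n.
Resolution eliminates this pair and disjoins the remaining literals (merging duplicates).

((c | ~b) | ~d)


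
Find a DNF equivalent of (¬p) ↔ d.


Step 1: (¬p) ↔ d is true exactly when both agree: ((¬p) ∧ d) ∨ (¬(¬p) ∧ ¬d).
Step 2: Eliminate any double negations (¬¬X = X).

((¬p) ∧ d) ∨ (p ∧ (¬d))


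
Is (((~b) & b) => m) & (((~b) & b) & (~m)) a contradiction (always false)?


Truth table over {b, m}:
b | m | φ
---------
False | False | False
True | False | False
False | True | False
True | True | False
Every row is false.

Yes, it is a contradiction.


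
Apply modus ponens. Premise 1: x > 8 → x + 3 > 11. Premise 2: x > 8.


Modus ponens: from (P → Q) and P, infer Q.
P = 'x > 8' is asserted, and P → Q holds, so Q follows.

x + 3 > 11.


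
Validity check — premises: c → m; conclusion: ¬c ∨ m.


This matches the form of material implication: the conclusion follows in every model of the premises.

Valid.


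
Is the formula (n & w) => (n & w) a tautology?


Build the truth table over {n, w}:
n | w | φ
---------
False | False | True
True | False | True
False | True | True
True | True | True
Every row evaluates to true.

Yes, it is a tautology.


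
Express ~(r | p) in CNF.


Step 1: Apply De Morgan: ¬(r ∨ p) = ¬r ∧ ¬p.

(~r) & (~p)


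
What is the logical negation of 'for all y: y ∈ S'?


¬(for all x: φ) = there exists x: ¬φ, and ¬(there exists x: φ) = for all x: ¬φ.
Apply to the universal statement.

there exists y: NOT(y ∈ S)


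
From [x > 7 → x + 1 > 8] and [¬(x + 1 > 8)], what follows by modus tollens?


Modus tollens: from (P → Q) and ¬Q, infer ¬P.
Q = 'x + 1 > 8' is denied; since P → Q, P must also fail.

Not (x > 7).


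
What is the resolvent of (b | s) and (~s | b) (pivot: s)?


The clauses contain complementary literals s and ~s.
Resolution eliminates this pair and disjoins the remaining literals (merging duplicates).

b


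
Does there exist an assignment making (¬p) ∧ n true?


Search for a satisfying assignment over {n, p}.
Try n=T, p=F: the formula evaluates to T.
A satisfying assignment exists.

Satisfiable.


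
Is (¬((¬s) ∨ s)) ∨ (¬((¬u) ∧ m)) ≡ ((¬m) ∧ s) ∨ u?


Compare truth tables:
m | s | u | φ | ψ
-----------------
F | F | F | T | F
T | F | F | F | F
F | T | F | T | T
T | T | F | F | F
F | F | T | T | T
T | F | T | T | T
F | T | T | T | T
T | T | T | T | T
They differ at row 1 (m=F, s=F, u=F): φ=T but ψ=F.

No, they are not logically equivalent.


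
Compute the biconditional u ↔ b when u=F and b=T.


Biconditional is true when both operands have the same truth value.
Substitute: u=F, b=T.
F ↔ T evaluates to F.

F


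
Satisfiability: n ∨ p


Search for a satisfying assignment over {n, p}.
Try n=T, p=F: the formula evaluates to T.
A satisfying assignment exists.

Satisfiable.


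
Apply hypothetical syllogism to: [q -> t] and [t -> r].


Hypothetical syllogism: from (P → Q) and (Q → R), infer (P → R).
Chain the two implications through the shared middle term 't'.

q -> r


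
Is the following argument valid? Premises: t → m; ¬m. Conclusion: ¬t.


This matches the form of modus tollens: the conclusion follows in every model of the premises.

Valid.
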